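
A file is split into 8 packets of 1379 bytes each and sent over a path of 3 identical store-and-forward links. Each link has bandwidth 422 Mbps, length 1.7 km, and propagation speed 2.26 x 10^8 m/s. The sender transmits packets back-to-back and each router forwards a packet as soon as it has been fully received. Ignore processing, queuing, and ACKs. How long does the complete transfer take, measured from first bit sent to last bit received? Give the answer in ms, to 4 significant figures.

0.2840 ms

Per-hop transmission t_tx = L/R = 11032/422000000 = 0.0261422 ms.
Per-hop propagation t_prop = 1700/2.26e+08 = 0.00752212 ms.
Pipeline fill: first packet needs 3·t_tx to clear all hops; remaining 7 packets each add one t_tx.
Total = (3+8-1)·t_tx + 3·t_prop = 10·0.0261422 + 3·0.00752212 = 0.2840 ms.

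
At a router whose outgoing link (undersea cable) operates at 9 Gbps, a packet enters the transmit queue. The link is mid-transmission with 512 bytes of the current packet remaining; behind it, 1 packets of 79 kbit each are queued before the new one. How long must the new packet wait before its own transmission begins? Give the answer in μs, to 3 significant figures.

Each queued packet: L/R = 79000/9000000000 = 8.77778 μs.
1 queued → 8.77778 μs.
Plus remaining 4096 bits of current packet: 0.455111 μs.
Queuing delay = 9.23 μs.

9.23 μs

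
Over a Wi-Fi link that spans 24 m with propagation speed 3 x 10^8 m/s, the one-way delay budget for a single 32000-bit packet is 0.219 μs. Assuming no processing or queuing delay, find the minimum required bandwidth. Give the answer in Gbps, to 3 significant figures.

Propagation delay = 24 / 300000000 = 0.08 μs.
Transmission budget = 0.219 − 0.08 = 0.139 μs.
R ≥ L / t_tx = 32000 bits / 1.39e-07 s = 230 Gbps.

230 Gbps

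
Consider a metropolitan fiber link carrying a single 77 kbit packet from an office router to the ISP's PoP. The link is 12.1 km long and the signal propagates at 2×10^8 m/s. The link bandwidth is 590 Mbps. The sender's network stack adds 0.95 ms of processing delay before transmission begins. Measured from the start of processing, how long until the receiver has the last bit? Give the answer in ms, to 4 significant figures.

L = 77000 bits.
Transmission delay = L/R = 77000 / 590000000 = 0.130508 ms.
Propagation delay = d/s = 12100 m / 200000000 m/s = 0.0605 ms.
Plus processing delay 0.95 ms = 0.95 ms.
Total = 1.141 ms.

1.141 ms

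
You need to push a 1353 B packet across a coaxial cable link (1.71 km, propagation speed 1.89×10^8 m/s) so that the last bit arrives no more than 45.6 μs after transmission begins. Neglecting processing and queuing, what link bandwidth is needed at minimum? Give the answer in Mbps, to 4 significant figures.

296.1 Mbps

L = 10824 bits.
Propagation delay = 1710 / 189000000 = 9.04762 μs.
Transmission budget = 45.6 − 9.04762 = 36.5524 μs.
R ≥ L / t_tx = 10824 bits / 3.65524e-05 s = 296.1 Mbps.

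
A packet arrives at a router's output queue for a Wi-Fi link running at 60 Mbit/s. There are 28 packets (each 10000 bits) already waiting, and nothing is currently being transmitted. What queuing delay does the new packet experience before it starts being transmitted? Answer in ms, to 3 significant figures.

Each queued packet: L/R = 10000/60000000 = 0.166667 ms.
28 queued → 4.66667 ms.
Queuing delay = 4.67 ms.

4.67 ms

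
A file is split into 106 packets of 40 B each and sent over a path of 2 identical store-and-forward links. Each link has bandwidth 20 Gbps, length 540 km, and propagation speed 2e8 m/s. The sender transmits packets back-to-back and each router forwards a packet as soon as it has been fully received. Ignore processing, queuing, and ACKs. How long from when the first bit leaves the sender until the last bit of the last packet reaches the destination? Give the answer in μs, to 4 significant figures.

5402 μs

Per-hop transmission t_tx = L/R = 320/20000000000 = 0.016 μs.
Per-hop propagation t_prop = 540000/200000000 = 2700 μs.
Pipeline fill: first packet needs 2·t_tx to clear all hops; remaining 105 packets each add one t_tx.
Total = (2+106-1)·t_tx + 2·t_prop = 107·0.016 + 2·2700 = 5402 μs.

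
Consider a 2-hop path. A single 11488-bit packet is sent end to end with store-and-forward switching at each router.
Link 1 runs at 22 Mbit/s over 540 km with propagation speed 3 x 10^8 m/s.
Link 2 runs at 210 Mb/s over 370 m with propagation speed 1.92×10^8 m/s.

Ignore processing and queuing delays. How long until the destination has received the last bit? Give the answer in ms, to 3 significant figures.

Transmission delays (L/R per hop): 0.522182, 0.0547048 ms; sum = 0.576887 ms.
Propagation delays (d/s per hop): 1.8, 0.00192708 ms; sum = 1.80193 ms.
End-to-end = 2.38 ms.

2.38 ms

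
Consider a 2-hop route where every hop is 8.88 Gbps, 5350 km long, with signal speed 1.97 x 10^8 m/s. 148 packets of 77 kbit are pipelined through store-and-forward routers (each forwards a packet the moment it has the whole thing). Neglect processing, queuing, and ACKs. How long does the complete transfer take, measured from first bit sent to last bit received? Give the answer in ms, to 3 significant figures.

Per-hop transmission t_tx = L/R = 77000/8880000000 = 0.00867117 ms.
Per-hop propagation t_prop = 5350000/197000000 = 27.1574 ms.
Pipeline fill: first packet needs 2·t_tx to clear all hops; remaining 147 packets each add one t_tx.
Total = (2+148-1)·t_tx + 2·t_prop = 149·0.00867117 + 2·27.1574 = 55.6 ms.

55.6 ms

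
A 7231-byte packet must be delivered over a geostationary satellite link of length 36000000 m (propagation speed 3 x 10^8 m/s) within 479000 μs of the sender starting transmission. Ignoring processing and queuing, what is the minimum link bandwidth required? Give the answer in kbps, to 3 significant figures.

161 kbps

L = 57848 bits.
Propagation delay = 36000000 / 300000000 = 120000 μs.
Transmission budget = 479000 − 120000 = 359000 μs.
R ≥ L / t_tx = 57848 bits / 0.359 s = 161 kbps.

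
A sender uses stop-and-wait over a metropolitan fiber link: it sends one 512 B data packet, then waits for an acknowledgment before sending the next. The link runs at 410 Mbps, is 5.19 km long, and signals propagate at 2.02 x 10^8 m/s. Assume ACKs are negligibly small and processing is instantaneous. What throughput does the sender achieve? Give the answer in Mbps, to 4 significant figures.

66.74 Mbps

t_tx = L/R = 4096/410000000 = 9.99024e-06 s.
t_prop = 5190/202000000 = 2.56931e-05 s; RTT = 5.13861e-05 s.
Cycle = t_tx + RTT = 6.13764e-05 s.
Throughput = L / cycle = 4096 / 6.13764e-05 = 66.74 Mbps.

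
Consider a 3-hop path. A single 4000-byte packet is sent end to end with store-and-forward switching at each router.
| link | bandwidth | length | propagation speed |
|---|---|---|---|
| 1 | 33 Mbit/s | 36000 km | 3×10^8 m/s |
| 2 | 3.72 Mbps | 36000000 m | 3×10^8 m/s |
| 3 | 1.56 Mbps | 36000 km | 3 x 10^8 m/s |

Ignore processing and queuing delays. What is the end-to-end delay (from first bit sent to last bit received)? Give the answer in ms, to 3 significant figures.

390 ms

L = 4000 × 8 = 32000 bits.
Transmission delays (L/R per hop): 0.969697, 8.60215, 20.5128 ms; sum = 30.0847 ms.
Propagation delays (d/s per hop): 120, 120, 120 ms; sum = 360 ms.
End-to-end = 390 ms.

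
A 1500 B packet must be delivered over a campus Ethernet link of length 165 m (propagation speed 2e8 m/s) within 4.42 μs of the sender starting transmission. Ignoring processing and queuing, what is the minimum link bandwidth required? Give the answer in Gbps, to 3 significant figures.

3.34 Gbps

L = 12000 bits.
Propagation delay = 165 / 200000000 = 0.825 μs.
Transmission budget = 4.42 − 0.825 = 3.595 μs.
R ≥ L / t_tx = 12000 bits / 3.595e-06 s = 3.34 Gbps.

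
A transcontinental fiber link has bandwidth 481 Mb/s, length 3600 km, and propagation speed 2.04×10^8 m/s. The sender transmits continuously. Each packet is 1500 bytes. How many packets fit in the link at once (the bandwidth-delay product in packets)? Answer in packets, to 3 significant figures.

Propagation delay = 3600000 / 204000000 = 0.0176471 s.
BDP = R × t_prop = 481000000 × 0.0176471 = 8488240 bits.
In packets of 12000 bits: 707 packets.

707 packets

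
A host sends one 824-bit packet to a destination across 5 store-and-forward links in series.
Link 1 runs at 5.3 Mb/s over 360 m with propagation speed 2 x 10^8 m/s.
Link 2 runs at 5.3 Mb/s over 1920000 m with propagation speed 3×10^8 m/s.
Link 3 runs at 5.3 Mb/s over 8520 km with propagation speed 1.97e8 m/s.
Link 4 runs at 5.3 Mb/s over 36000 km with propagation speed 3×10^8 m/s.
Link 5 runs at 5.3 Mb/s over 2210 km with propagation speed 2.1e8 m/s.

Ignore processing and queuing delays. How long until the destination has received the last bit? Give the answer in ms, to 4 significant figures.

181.0 ms

Transmission delay per hop = L/R = 824/5300000 = 0.155472 ms; 5 hops → 0.777358 ms.
Propagation delays (d/s per hop): 0.0018, 6.4, 43.2487, 120, 10.5238 ms; sum = 180.174 ms.
End-to-end = 181.0 ms.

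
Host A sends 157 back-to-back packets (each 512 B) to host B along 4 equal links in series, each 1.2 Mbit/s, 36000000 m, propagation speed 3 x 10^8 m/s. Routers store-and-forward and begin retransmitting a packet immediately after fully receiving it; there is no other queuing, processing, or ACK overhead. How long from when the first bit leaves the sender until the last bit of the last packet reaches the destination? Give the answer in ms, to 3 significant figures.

1030 ms

Per-hop transmission t_tx = L/R = 4096/1200000 = 3.41333 ms.
Per-hop propagation t_prop = 36000000/300000000 = 120 ms.
Pipeline fill: first packet needs 4·t_tx to clear all hops; remaining 156 packets each add one t_tx.
Total = (4+157-1)·t_tx + 4·t_prop = 160·3.41333 + 4·120 = 1030 ms.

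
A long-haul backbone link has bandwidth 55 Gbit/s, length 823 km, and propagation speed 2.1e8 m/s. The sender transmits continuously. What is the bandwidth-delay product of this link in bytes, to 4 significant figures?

26940000 bytes

Propagation delay = 823000 / 210000000 = 0.00391905 s.
BDP = R × t_prop = 55000000000 × 0.00391905 = 215548000 bits.
In bytes: 215548000/8 = 26940000 bytes.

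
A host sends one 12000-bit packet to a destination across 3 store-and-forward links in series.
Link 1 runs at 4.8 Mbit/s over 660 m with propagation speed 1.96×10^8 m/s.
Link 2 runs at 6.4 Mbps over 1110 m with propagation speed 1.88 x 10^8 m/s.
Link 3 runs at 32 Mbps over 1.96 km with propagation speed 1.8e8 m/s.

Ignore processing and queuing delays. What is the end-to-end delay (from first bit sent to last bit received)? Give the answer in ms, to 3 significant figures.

4.77 ms

Transmission delays (L/R per hop): 2.5, 1.875, 0.375 ms; sum = 4.75 ms.
Propagation delays (d/s per hop): 0.00336735, 0.00590426, 0.0108889 ms; sum = 0.0201605 ms.
End-to-end = 4.77 ms.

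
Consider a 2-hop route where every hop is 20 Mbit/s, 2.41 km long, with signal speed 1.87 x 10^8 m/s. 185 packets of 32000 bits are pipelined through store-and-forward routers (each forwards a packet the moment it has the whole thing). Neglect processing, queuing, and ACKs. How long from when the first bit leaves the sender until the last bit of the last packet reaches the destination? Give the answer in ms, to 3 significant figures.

Per-hop transmission t_tx = L/R = 32000/20000000 = 1.6 ms.
Per-hop propagation t_prop = 2410/187000000 = 0.0128877 ms.
Pipeline fill: first packet needs 2·t_tx to clear all hops; remaining 184 packets each add one t_tx.
Total = (2+185-1)·t_tx + 2·t_prop = 186·1.6 + 2·0.0128877 = 298 ms.

298 ms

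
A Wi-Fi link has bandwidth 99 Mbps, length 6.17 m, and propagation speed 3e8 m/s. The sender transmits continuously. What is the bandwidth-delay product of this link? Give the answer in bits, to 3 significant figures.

Propagation delay = 6.17 / 300000000 = 2.05667e-08 s.
BDP = R × t_prop = 99000000 × 2.05667e-08 = 2.0361 bits.

2.04 bits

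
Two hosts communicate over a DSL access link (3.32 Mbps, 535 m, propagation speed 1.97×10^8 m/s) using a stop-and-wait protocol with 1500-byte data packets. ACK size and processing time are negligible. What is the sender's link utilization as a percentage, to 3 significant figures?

t_tx = L/R = 12000/3320000 = 0.00361446 s.
t_prop = 535/197000000 = 2.71574e-06 s; RTT = 5.43147e-06 s.
Cycle = t_tx + RTT = 0.00361989 s.
Utilization = t_tx / cycle = 0.00361446/0.00361989 = 99.8 %.

99.8 %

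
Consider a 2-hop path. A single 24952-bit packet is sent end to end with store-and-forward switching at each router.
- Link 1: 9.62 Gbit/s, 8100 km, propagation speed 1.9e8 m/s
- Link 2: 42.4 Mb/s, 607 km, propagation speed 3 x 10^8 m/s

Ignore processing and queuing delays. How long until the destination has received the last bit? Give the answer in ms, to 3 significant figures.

Transmission delays (L/R per hop): 0.00259376, 0.588491 ms; sum = 0.591084 ms.
Propagation delays (d/s per hop): 42.6316, 2.02333 ms; sum = 44.6549 ms.
End-to-end = 45.2 ms.

45.2 ms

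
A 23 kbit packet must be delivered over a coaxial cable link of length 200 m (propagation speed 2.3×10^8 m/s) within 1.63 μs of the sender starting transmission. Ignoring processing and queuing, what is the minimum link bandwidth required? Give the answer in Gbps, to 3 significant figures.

Propagation delay = 200 / 2.3e+08 = 0.869565 μs.
Transmission budget = 1.63 − 0.869565 = 0.760435 μs.
R ≥ L / t_tx = 23000 bits / 7.60435e-07 s = 30.2 Gbps.

30.2 Gbps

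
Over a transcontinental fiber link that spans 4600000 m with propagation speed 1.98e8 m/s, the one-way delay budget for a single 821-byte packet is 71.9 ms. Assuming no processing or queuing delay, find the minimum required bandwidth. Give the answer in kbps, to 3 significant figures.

135 kbps

L = 6568 bits.
Propagation delay = 4600000 / 198000000 = 23.2323 ms.
Transmission budget = 71.9 − 23.2323 = 48.6677 ms.
R ≥ L / t_tx = 6568 bits / 0.0486677 s = 135 kbps.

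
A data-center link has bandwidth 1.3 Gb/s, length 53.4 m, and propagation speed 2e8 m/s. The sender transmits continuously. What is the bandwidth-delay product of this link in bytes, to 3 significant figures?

Propagation delay = 53.4 / 200000000 = 2.67e-07 s.
BDP = R × t_prop = 1300000000 × 2.67e-07 = 347.1 bits.
In bytes: 347.1/8 = 43.4 bytes.

43.4 bytes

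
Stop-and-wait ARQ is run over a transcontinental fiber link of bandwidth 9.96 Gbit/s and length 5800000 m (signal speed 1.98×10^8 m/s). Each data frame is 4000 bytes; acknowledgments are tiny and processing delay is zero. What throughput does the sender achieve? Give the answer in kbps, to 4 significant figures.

546.2 kbps

t_tx = L/R = 32000/9960000000 = 3.21285e-06 s.
t_prop = 5800000/198000000 = 0.0292929 s; RTT = 0.0585859 s.
Cycle = t_tx + RTT = 0.0585891 s.
Throughput = L / cycle = 32000 / 0.0585891 = 546.2 kbps.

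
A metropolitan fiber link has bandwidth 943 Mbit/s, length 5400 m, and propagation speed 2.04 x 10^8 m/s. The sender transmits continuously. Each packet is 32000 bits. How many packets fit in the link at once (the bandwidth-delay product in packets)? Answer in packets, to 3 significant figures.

0.780 packets

Propagation delay = 5400 / 204000000 = 2.64706e-05 s.
BDP = R × t_prop = 943000000 × 2.64706e-05 = 24961.8 bits.
In packets of 32000 bits: 0.780 packets.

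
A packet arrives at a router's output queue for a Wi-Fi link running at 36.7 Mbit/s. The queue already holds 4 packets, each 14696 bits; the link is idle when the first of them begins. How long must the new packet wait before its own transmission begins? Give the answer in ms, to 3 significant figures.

Each queued packet: L/R = 14696/36700000 = 0.400436 ms.
4 queued → 1.60174 ms.
Queuing delay = 1.60 ms.

1.60 ms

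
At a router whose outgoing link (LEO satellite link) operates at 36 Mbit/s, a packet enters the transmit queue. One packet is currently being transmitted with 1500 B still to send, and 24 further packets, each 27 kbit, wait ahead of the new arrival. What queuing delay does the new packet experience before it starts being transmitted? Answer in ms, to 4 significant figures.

18.33 ms

Each queued packet: L/R = 27000/36000000 = 0.75 ms.
24 queued → 18 ms.
Plus remaining 12000 bits of current packet: 0.333333 ms.
Queuing delay = 18.33 ms.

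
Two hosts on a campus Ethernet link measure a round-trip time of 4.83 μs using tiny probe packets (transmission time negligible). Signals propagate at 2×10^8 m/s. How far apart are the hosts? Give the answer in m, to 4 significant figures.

483.0 m

One-way propagation = RTT/2 = 2.415 μs.
d = s × t = 200000000 × 2.415e-06 = 483.0 m.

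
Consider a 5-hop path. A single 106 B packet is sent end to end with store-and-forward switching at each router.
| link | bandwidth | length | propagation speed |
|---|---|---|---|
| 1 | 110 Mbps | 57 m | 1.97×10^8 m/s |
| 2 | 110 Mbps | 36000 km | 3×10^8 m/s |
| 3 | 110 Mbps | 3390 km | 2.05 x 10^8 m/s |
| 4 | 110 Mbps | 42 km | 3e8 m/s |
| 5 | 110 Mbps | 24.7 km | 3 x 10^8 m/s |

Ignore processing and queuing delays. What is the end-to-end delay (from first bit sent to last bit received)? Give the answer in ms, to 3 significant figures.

137 ms

L = 106 × 8 = 848 bits.
Transmission delay per hop = L/R = 848/110000000 = 0.00770909 ms; 5 hops → 0.0385455 ms.
Propagation delays (d/s per hop): 0.00028934, 120, 16.5366, 0.14, 0.0823333 ms; sum = 136.759 ms.
End-to-end = 137 ms.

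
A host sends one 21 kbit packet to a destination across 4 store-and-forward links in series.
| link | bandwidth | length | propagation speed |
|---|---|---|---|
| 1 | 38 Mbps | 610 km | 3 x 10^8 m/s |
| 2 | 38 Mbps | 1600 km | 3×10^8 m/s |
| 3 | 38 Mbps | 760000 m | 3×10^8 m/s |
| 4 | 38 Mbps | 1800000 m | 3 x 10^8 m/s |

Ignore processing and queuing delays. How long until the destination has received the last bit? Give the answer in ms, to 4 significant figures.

L = 21000 bits.
Transmission delay per hop = L/R = 21000/38000000 = 0.552632 ms; 4 hops → 2.21053 ms.
Propagation delays (d/s per hop): 2.03333, 5.33333, 2.53333, 6 ms; sum = 15.9 ms.
End-to-end = 18.11 ms.

18.11 ms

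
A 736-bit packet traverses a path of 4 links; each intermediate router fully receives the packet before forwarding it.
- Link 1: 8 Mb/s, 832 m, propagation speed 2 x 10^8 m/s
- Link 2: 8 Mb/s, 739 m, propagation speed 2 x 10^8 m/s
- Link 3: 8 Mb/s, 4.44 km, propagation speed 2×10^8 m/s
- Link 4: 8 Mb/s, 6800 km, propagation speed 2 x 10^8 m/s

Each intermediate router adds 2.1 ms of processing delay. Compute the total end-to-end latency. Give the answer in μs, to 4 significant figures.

40700 μs

Transmission delay per hop = L/R = 736/8000000 = 92 μs; 4 hops → 368 μs.
Propagation delays (d/s per hop): 4.16, 3.695, 22.2, 34000 μs; sum = 34030.1 μs.
Processing at 3 router(s): 3 × 2.1 ms = 6300 μs.
End-to-end = 40700 μs.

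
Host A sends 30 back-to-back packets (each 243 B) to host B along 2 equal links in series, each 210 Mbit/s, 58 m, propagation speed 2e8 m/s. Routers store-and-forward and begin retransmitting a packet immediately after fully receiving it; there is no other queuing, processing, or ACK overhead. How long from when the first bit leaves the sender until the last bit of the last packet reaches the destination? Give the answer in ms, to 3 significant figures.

Per-hop transmission t_tx = L/R = 1944/210000000 = 0.00925714 ms.
Per-hop propagation t_prop = 58/200000000 = 0.00029 ms.
Pipeline fill: first packet needs 2·t_tx to clear all hops; remaining 29 packets each add one t_tx.
Total = (2+30-1)·t_tx + 2·t_prop = 31·0.00925714 + 2·0.00029 = 0.288 ms.

0.288 ms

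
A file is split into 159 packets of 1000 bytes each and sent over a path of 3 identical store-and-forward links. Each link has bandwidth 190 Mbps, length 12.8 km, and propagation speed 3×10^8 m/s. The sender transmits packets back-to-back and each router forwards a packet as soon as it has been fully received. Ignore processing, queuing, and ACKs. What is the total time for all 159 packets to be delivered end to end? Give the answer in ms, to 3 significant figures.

Per-hop transmission t_tx = L/R = 8000/190000000 = 0.0421053 ms.
Per-hop propagation t_prop = 12800/300000000 = 0.0426667 ms.
Pipeline fill: first packet needs 3·t_tx to clear all hops; remaining 158 packets each add one t_tx.
Total = (3+159-1)·t_tx + 3·t_prop = 161·0.0421053 + 3·0.0426667 = 6.91 ms.

6.91 ms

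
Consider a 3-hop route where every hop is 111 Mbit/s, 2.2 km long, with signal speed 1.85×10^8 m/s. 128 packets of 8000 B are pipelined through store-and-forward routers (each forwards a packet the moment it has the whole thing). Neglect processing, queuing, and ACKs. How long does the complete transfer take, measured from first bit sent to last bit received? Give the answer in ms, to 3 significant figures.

Per-hop transmission t_tx = L/R = 64000/111000000 = 0.576577 ms.
Per-hop propagation t_prop = 2200/185000000 = 0.0118919 ms.
Pipeline fill: first packet needs 3·t_tx to clear all hops; remaining 127 packets each add one t_tx.
Total = (3+128-1)·t_tx + 3·t_prop = 130·0.576577 + 3·0.0118919 = 75.0 ms.

75.0 ms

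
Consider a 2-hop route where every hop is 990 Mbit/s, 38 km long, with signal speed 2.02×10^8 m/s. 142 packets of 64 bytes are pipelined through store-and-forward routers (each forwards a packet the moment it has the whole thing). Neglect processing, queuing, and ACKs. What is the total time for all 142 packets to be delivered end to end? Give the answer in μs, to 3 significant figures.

450 μs

Per-hop transmission t_tx = L/R = 512/990000000 = 0.517172 μs.
Per-hop propagation t_prop = 38000/202000000 = 188.119 μs.
Pipeline fill: first packet needs 2·t_tx to clear all hops; remaining 141 packets each add one t_tx.
Total = (2+142-1)·t_tx + 2·t_prop = 143·0.517172 + 2·188.119 = 450 μs.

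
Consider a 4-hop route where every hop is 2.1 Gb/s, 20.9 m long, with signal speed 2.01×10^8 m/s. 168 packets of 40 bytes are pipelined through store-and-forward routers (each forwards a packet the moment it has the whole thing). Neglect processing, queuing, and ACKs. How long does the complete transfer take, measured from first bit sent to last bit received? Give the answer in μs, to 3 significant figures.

26.5 μs

Per-hop transmission t_tx = L/R = 320/2100000000 = 0.152381 μs.
Per-hop propagation t_prop = 20.9/2.01e+08 = 0.10398 μs.
Pipeline fill: first packet needs 4·t_tx to clear all hops; remaining 167 packets each add one t_tx.
Total = (4+168-1)·t_tx + 4·t_prop = 171·0.152381 + 4·0.10398 = 26.5 μs.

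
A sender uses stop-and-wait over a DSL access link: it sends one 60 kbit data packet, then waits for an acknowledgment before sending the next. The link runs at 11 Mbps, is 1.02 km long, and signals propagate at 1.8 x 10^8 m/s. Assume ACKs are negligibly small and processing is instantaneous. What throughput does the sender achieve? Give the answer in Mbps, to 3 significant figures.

t_tx = L/R = 60000/11000000 = 0.00545455 s.
t_prop = 1020/180000000 = 5.66667e-06 s; RTT = 1.13333e-05 s.
Cycle = t_tx + RTT = 0.00546588 s.
Throughput = L / cycle = 60000 / 0.00546588 = 11.0 Mbps.

11.0 Mbps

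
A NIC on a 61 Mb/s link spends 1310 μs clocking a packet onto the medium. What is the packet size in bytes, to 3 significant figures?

9990 bytes

L = R × t_tx = 61000000 b/s × 0.00131 s = 79910 bits.
In bytes: 79910 / 8 = 9990 bytes.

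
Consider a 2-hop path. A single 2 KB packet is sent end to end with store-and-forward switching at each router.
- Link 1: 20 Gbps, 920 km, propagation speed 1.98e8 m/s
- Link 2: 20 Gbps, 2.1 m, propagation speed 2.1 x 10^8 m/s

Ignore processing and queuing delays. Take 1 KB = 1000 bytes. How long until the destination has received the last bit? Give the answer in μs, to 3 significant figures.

L = 16000 bits.
Transmission delay per hop = L/R = 16000/20000000000 = 0.8 μs; 2 hops → 1.6 μs.
Propagation delays (d/s per hop): 4646.46, 0.01 μs; sum = 4646.47 μs.
End-to-end = 4650 μs.

4650 μs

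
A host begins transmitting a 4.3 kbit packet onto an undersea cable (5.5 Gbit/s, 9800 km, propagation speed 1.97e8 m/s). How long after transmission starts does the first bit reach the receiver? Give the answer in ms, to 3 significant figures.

First bit experiences only propagation delay: d/s = 9800000/197000000 = 49.7 ms.

49.7 ms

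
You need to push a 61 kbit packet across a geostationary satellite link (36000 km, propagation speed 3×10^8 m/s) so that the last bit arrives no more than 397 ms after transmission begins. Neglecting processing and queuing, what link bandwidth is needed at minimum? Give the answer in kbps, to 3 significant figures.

Propagation delay = 36000000 / 300000000 = 120 ms.
Transmission budget = 397 − 120 = 277 ms.
R ≥ L / t_tx = 61000 bits / 0.277 s = 220 kbps.

220 kbps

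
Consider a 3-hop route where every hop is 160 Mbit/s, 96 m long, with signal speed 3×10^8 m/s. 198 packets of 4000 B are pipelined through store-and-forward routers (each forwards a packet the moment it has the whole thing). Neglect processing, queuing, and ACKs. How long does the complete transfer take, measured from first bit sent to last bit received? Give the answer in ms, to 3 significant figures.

Per-hop transmission t_tx = L/R = 32000/160000000 = 0.2 ms.
Per-hop propagation t_prop = 96/300000000 = 0.00032 ms.
Pipeline fill: first packet needs 3·t_tx to clear all hops; remaining 197 packets each add one t_tx.
Total = (3+198-1)·t_tx + 3·t_prop = 200·0.2 + 3·0.00032 = 40.0 ms.

40.0 ms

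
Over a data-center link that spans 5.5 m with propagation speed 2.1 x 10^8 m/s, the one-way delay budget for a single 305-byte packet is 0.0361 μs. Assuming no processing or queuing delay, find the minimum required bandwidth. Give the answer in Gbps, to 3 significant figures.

246 Gbps

L = 2440 bits.
Propagation delay = 5.5 / 210000000 = 0.0261905 μs.
Transmission budget = 0.0361 − 0.0261905 = 0.00990952 μs.
R ≥ L / t_tx = 2440 bits / 9.90952e-09 s = 246 Gbps.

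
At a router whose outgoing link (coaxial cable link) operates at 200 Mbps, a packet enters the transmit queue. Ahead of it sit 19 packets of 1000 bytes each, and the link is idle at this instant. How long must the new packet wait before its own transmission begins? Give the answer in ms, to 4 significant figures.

0.7600 ms

Each queued packet: L/R = 8000/200000000 = 0.04 ms.
19 queued → 0.76 ms.
Queuing delay = 0.7600 ms.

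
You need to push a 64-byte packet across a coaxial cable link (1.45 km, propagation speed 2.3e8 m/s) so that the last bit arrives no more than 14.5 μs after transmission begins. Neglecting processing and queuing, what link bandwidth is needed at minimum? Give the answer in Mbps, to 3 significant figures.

L = 512 bits.
Propagation delay = 1450 / 2.3e+08 = 6.30435 μs.
Transmission budget = 14.5 − 6.30435 = 8.19565 μs.
R ≥ L / t_tx = 512 bits / 8.19565e-06 s = 62.5 Mbps.

62.5 Mbps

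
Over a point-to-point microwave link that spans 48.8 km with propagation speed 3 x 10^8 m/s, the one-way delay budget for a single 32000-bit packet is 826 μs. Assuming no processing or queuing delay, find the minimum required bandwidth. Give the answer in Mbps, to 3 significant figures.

48.2 Mbps

Propagation delay = 48800 / 300000000 = 162.667 μs.
Transmission budget = 826 − 162.667 = 663.333 μs.
R ≥ L / t_tx = 32000 bits / 0.000663333 s = 48.2 Mbps.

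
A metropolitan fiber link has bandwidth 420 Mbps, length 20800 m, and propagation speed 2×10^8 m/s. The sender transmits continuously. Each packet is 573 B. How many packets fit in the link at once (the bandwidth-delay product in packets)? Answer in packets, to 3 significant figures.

Propagation delay = 20800 / 200000000 = 0.000104 s.
BDP = R × t_prop = 420000000 × 0.000104 = 43680 bits.
In packets of 4584 bits: 9.53 packets.

9.53 packets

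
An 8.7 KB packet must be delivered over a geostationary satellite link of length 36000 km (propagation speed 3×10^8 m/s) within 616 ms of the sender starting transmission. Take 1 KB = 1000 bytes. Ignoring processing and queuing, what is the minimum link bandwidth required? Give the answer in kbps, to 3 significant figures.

L = 69600 bits.
Propagation delay = 36000000 / 300000000 = 120 ms.
Transmission budget = 616 − 120 = 496 ms.
R ≥ L / t_tx = 69600 bits / 0.496 s = 140 kbps.

140 kbps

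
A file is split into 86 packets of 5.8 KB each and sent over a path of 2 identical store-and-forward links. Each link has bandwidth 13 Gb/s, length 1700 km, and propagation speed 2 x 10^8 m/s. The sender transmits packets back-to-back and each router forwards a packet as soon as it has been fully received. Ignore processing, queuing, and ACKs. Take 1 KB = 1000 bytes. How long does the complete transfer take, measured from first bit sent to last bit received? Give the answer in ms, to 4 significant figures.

Per-hop transmission t_tx = L/R = 46400/13000000000 = 0.00356923 ms.
Per-hop propagation t_prop = 1700000/200000000 = 8.5 ms.
Pipeline fill: first packet needs 2·t_tx to clear all hops; remaining 85 packets each add one t_tx.
Total = (2+86-1)·t_tx + 2·t_prop = 87·0.00356923 + 2·8.5 = 17.31 ms.

17.31 ms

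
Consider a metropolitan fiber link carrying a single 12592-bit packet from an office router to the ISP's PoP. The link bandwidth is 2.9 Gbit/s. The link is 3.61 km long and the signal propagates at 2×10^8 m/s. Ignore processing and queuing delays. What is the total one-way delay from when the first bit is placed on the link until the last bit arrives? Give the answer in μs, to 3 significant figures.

22.4 μs

Transmission delay = L/R = 12592 / 2900000000 = 4.34207 μs.
Propagation delay = d/s = 3610 m / 200000000 m/s = 18.05 μs.
Total = 22.4 μs.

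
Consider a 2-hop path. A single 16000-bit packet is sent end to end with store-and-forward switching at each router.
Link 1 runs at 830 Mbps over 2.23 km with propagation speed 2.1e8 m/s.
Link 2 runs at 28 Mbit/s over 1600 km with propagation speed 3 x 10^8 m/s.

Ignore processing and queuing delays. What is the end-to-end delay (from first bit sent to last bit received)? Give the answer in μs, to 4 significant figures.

5935 μs

Transmission delays (L/R per hop): 19.2771, 571.429 μs; sum = 590.706 μs.
Propagation delays (d/s per hop): 10.619, 5333.33 μs; sum = 5343.95 μs.
End-to-end = 5935 μs.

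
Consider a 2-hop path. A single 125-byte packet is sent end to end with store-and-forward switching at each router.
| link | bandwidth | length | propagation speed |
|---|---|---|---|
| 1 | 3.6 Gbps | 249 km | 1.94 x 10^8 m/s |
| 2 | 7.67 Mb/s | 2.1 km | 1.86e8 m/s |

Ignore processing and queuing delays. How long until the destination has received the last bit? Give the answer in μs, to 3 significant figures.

L = 125 × 8 = 1000 bits.
Transmission delays (L/R per hop): 0.277778, 130.378 μs; sum = 130.656 μs.
Propagation delays (d/s per hop): 1283.51, 11.2903 μs; sum = 1294.8 μs.
End-to-end = 1430 μs.

1430 μs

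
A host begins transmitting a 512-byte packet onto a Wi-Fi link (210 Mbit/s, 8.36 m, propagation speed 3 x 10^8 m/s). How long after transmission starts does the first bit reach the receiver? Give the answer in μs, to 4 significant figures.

First bit experiences only propagation delay: d/s = 8.36/300000000 = 0.02787 μs.

0.02787 μs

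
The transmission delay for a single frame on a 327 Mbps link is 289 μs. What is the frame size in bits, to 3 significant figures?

L = R × t_tx = 327000000 b/s × 0.000289 s = 94503 bits.

94500 bits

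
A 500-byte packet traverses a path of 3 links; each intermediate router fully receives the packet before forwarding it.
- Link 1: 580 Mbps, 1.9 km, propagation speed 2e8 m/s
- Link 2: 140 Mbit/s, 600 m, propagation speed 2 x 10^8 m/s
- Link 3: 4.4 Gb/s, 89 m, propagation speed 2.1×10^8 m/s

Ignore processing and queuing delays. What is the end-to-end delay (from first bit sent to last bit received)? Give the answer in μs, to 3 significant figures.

49.3 μs

L = 500 × 8 = 4000 bits.
Transmission delays (L/R per hop): 6.89655, 28.5714, 0.909091 μs; sum = 36.3771 μs.
Propagation delays (d/s per hop): 9.5, 3, 0.42381 μs; sum = 12.9238 μs.
End-to-end = 49.3 μs.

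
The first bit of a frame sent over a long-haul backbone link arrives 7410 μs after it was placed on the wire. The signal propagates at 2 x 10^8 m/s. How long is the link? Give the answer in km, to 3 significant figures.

1480 km

d = s × t_prop = 200000000 × 0.00741 = 1480 km.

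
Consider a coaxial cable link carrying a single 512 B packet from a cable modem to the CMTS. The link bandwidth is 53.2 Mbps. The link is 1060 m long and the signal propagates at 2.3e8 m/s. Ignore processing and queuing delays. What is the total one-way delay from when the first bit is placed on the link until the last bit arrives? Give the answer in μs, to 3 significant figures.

L = 512 × 8 = 4096 bits.
Transmission delay = L/R = 4096 / 53200000 = 76.9925 μs.
Propagation delay = d/s = 1060 m / 2.3e+08 m/s = 4.6087 μs.
Total = 81.6 μs.

81.6 μs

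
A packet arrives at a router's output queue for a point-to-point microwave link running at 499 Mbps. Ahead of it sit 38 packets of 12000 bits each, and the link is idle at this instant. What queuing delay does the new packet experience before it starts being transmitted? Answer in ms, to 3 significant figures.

0.914 ms

Each queued packet: L/R = 12000/499000000 = 0.0240481 ms.
38 queued → 0.913828 ms.
Queuing delay = 0.914 ms.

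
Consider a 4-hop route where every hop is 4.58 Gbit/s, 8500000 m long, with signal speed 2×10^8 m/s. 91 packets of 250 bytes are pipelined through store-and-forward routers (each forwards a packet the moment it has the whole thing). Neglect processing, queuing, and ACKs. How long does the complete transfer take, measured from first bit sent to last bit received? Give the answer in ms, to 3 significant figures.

170 ms

Per-hop transmission t_tx = L/R = 2000/4580000000 = 0.000436681 ms.
Per-hop propagation t_prop = 8500000/200000000 = 42.5 ms.
Pipeline fill: first packet needs 4·t_tx to clear all hops; remaining 90 packets each add one t_tx.
Total = (4+91-1)·t_tx + 4·t_prop = 94·0.000436681 + 4·42.5 = 170 ms.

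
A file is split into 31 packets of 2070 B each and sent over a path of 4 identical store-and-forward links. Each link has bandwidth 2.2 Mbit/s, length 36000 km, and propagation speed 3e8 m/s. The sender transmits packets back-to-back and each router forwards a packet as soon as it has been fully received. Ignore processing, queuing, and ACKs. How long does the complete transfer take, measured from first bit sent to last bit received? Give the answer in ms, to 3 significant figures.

Per-hop transmission t_tx = L/R = 16560/2200000 = 7.52727 ms.
Per-hop propagation t_prop = 36000000/300000000 = 120 ms.
Pipeline fill: first packet needs 4·t_tx to clear all hops; remaining 30 packets each add one t_tx.
Total = (4+31-1)·t_tx + 4·t_prop = 34·7.52727 + 4·120 = 736 ms.

736 ms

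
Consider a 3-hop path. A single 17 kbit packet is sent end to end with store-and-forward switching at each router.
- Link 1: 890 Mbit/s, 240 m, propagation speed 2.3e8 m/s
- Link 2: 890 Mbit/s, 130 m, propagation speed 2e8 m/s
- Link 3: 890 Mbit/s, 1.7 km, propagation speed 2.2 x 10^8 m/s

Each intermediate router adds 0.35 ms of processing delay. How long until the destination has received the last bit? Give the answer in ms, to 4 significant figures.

0.7667 ms

L = 17000 bits.
Transmission delay per hop = L/R = 17000/890000000 = 0.0191011 ms; 3 hops → 0.0573034 ms.
Propagation delays (d/s per hop): 0.00104348, 0.00065, 0.00772727 ms; sum = 0.00942075 ms.
Processing at 2 router(s): 2 × 0.35 ms = 0.7 ms.
End-to-end = 0.7667 ms.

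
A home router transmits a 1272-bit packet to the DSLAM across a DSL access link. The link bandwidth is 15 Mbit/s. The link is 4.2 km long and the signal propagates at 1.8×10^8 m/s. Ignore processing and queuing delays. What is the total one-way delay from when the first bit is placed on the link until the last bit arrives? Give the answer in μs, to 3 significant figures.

108 μs

Transmission delay = L/R = 1272 / 15000000 = 84.8 μs.
Propagation delay = d/s = 4200 m / 180000000 m/s = 23.3333 μs.
Total = 108 μs.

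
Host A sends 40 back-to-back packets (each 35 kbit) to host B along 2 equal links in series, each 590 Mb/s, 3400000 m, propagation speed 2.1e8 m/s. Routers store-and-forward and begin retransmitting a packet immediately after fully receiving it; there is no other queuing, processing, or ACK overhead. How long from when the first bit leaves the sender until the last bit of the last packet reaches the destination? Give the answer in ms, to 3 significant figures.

Per-hop transmission t_tx = L/R = 35000/590000000 = 0.059322 ms.
Per-hop propagation t_prop = 3400000/210000000 = 16.1905 ms.
Pipeline fill: first packet needs 2·t_tx to clear all hops; remaining 39 packets each add one t_tx.
Total = (2+40-1)·t_tx + 2·t_prop = 41·0.059322 + 2·16.1905 = 34.8 ms.

34.8 ms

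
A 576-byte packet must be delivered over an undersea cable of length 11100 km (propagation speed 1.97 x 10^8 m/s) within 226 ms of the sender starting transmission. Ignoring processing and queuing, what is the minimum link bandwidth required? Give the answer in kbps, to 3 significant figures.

L = 4608 bits.
Propagation delay = 11100000 / 197000000 = 56.3452 ms.
Transmission budget = 226 − 56.3452 = 169.655 ms.
R ≥ L / t_tx = 4608 bits / 0.169655 s = 27.2 kbps.

27.2 kbps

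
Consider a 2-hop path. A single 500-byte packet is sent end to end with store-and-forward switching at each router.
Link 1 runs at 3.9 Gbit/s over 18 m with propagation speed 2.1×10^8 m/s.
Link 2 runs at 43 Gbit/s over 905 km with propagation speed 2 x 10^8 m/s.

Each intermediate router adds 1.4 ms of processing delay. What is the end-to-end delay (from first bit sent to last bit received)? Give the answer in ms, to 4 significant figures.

L = 500 × 8 = 4000 bits.
Transmission delays (L/R per hop): 0.00102564, 9.30233e-05 ms; sum = 0.00111866 ms.
Propagation delays (d/s per hop): 8.57143e-05, 4.525 ms; sum = 4.52509 ms.
Processing at 1 router(s): 1 × 1.4 ms = 1.4 ms.
End-to-end = 5.926 ms.

5.926 ms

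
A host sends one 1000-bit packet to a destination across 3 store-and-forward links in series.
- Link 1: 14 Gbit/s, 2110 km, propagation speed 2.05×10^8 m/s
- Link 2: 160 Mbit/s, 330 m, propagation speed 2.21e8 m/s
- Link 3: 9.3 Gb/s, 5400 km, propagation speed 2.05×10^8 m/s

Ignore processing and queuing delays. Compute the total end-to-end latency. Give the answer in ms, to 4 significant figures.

36.64 ms

Transmission delays (L/R per hop): 7.14286e-05, 0.00625, 0.000107527 ms; sum = 0.00642896 ms.
Propagation delays (d/s per hop): 10.2927, 0.00149321, 26.3415 ms; sum = 36.6356 ms.
End-to-end = 36.64 ms.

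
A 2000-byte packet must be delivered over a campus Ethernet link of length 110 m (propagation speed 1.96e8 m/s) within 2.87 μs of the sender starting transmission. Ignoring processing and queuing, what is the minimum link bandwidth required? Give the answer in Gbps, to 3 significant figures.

L = 16000 bits.
Propagation delay = 110 / 196000000 = 0.561224 μs.
Transmission budget = 2.87 − 0.561224 = 2.30878 μs.
R ≥ L / t_tx = 16000 bits / 2.30878e-06 s = 6.93 Gbps.

6.93 Gbps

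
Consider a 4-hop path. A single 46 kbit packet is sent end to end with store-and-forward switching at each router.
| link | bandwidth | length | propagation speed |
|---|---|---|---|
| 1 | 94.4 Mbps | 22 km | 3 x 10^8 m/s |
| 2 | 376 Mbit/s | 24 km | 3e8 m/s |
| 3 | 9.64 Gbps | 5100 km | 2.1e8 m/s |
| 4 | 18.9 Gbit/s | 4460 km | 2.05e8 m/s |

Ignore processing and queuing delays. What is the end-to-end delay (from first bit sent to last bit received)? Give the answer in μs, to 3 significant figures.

46800 μs

L = 46000 bits.
Transmission delays (L/R per hop): 487.288, 122.34, 4.77178, 2.43386 μs; sum = 616.834 μs.
Propagation delays (d/s per hop): 73.3333, 80, 24285.7, 21756.1 μs; sum = 46195.1 μs.
End-to-end = 46800 μs.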